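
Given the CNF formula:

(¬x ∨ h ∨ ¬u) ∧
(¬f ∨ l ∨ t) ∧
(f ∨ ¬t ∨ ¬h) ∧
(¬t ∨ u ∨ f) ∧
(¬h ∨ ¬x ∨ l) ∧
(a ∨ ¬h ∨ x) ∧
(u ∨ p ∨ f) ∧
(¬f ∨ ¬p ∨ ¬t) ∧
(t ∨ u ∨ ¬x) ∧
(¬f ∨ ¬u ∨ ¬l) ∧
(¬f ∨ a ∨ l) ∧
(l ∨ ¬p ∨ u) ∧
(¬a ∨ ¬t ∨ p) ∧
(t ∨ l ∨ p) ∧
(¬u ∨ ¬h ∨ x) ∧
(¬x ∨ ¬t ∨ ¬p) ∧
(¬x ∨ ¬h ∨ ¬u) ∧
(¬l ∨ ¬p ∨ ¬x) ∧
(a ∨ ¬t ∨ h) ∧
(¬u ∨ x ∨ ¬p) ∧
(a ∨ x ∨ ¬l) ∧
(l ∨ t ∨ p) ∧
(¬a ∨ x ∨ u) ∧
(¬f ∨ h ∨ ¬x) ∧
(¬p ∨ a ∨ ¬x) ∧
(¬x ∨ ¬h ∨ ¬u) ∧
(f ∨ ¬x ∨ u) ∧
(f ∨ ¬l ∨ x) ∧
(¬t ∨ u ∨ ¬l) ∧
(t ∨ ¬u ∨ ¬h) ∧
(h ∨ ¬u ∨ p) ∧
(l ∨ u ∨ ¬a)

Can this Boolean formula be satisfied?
No

No, the formula is not satisfiable.

No assignment of truth values to the variables can make all 32 clauses true simultaneously.

The formula is UNSAT (unsatisfiable).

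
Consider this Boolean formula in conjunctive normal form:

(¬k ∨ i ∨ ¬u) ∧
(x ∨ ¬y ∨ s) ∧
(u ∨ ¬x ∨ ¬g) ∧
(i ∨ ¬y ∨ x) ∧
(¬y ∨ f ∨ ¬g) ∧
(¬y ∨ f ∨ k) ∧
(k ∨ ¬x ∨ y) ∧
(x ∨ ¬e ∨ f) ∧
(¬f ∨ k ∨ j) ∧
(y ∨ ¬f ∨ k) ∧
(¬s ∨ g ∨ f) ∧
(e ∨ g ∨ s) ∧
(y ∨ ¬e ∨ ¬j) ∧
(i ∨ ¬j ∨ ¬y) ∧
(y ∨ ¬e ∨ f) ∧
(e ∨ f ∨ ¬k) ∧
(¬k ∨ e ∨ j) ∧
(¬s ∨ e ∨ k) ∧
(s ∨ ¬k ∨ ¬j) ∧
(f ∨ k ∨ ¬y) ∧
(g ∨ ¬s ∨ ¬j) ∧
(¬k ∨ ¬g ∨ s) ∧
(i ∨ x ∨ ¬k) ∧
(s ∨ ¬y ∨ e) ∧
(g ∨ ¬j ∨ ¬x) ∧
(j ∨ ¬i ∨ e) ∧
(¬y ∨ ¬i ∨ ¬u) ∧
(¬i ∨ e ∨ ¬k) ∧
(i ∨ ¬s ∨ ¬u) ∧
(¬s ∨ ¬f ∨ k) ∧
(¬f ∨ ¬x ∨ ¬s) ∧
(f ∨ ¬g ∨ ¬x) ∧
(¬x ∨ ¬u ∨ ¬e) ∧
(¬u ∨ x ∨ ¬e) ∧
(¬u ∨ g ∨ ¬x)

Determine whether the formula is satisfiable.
Yes

Yes, the formula is satisfiable.

One satisfying assignment is: y=False, j=False, i=False, k=False, x=False, f=False, s=False, u=False, g=True, e=False

Verification: With this assignment, all 35 clauses evaluate to true.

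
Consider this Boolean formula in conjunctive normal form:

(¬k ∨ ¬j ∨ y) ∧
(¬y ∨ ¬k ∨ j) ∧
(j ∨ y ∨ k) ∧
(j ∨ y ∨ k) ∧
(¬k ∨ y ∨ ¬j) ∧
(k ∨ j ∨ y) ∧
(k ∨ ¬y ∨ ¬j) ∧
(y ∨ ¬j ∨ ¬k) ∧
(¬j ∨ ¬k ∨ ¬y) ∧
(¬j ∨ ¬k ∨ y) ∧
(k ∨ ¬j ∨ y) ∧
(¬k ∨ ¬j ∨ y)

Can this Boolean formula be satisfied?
Yes

Yes, the formula is satisfiable.

One satisfying assignment is: k=True, y=False, j=False

Verification: With this assignment, all 12 clauses evaluate to true.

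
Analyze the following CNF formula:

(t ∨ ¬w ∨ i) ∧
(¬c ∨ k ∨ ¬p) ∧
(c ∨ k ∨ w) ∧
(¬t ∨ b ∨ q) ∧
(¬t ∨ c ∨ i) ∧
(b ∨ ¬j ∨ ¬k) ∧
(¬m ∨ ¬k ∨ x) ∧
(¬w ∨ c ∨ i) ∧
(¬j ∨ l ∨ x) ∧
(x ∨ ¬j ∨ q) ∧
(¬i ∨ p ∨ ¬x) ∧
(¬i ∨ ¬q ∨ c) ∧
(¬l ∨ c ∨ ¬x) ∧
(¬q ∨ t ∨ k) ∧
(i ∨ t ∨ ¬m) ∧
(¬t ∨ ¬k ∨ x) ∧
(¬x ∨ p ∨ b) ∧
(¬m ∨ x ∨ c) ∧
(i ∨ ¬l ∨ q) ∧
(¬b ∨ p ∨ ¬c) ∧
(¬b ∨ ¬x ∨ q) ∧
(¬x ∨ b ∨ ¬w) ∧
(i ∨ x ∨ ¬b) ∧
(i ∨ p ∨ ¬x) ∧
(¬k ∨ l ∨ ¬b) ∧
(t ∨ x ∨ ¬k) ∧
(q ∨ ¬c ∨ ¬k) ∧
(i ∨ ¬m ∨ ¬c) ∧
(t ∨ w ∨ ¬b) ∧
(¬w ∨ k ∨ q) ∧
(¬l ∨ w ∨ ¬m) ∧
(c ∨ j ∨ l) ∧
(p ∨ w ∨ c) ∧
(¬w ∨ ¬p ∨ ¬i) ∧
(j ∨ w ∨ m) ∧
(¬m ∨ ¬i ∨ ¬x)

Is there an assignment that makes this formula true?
Yes

Yes, the formula is satisfiable.

One satisfying assignment is: b=False, p=False, c=True, l=False, j=False, m=False, w=True, q=True, x=False, i=False, t=True, k=False

Verification: With this assignment, all 36 clauses evaluate to true.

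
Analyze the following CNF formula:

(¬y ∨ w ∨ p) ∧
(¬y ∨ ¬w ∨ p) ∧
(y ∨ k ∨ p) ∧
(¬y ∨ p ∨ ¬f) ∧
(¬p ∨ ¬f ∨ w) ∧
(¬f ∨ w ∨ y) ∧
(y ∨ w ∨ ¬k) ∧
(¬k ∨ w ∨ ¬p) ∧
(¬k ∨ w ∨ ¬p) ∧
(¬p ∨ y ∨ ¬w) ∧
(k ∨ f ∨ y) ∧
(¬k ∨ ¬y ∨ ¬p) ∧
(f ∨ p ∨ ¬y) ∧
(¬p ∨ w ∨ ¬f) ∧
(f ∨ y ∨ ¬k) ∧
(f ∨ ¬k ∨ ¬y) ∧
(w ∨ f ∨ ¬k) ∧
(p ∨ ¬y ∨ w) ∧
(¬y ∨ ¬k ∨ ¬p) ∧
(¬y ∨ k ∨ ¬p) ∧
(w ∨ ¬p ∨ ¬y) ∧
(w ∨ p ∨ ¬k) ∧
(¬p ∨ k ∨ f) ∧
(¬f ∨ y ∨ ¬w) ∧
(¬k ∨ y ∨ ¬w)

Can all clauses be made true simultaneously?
No

No, the formula is not satisfiable.

No assignment of truth values to the variables can make all 25 clauses true simultaneously.

The formula is UNSAT (unsatisfiable).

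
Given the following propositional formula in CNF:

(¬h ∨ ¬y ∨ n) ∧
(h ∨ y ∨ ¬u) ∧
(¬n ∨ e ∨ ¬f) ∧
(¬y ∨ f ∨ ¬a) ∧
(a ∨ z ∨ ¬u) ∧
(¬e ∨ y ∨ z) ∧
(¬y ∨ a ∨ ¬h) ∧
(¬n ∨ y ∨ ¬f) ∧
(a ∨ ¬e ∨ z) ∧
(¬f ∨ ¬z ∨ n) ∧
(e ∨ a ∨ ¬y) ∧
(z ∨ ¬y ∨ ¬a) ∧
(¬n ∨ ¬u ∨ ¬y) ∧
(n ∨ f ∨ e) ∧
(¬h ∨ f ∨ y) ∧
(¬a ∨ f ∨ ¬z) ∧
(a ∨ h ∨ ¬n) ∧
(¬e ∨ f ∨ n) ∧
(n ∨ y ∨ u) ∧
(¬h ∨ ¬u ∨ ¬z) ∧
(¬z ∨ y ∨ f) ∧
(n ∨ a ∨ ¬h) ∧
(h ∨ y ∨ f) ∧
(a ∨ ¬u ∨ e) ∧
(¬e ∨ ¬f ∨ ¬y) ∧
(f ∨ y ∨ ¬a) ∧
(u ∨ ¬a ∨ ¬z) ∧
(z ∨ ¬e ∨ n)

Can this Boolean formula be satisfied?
Yes

Yes, the formula is satisfiable.

One satisfying assignment is: a=True, n=False, e=False, u=True, f=True, h=True, y=False, z=False

Verification: With this assignment, all 28 clauses evaluate to true.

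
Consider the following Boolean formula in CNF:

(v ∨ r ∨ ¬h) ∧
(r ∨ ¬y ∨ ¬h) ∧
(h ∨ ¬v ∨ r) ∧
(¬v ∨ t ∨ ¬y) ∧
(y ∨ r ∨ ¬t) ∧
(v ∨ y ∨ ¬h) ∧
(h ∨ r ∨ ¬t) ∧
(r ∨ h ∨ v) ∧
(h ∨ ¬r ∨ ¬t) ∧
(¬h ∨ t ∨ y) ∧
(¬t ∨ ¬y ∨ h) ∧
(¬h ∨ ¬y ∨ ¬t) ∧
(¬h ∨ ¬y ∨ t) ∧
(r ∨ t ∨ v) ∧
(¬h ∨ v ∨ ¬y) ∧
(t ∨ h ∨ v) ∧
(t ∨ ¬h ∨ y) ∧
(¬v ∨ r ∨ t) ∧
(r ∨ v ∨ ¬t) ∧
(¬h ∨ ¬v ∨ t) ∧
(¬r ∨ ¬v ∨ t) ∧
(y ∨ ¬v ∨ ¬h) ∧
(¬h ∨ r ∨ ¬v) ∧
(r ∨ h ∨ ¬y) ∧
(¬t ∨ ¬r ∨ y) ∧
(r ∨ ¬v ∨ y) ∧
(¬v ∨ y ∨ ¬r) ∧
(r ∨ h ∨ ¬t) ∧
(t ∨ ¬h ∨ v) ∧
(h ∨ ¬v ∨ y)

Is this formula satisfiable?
No

No, the formula is not satisfiable.

No assignment of truth values to the variables can make all 30 clauses true simultaneously.

The formula is UNSAT (unsatisfiable).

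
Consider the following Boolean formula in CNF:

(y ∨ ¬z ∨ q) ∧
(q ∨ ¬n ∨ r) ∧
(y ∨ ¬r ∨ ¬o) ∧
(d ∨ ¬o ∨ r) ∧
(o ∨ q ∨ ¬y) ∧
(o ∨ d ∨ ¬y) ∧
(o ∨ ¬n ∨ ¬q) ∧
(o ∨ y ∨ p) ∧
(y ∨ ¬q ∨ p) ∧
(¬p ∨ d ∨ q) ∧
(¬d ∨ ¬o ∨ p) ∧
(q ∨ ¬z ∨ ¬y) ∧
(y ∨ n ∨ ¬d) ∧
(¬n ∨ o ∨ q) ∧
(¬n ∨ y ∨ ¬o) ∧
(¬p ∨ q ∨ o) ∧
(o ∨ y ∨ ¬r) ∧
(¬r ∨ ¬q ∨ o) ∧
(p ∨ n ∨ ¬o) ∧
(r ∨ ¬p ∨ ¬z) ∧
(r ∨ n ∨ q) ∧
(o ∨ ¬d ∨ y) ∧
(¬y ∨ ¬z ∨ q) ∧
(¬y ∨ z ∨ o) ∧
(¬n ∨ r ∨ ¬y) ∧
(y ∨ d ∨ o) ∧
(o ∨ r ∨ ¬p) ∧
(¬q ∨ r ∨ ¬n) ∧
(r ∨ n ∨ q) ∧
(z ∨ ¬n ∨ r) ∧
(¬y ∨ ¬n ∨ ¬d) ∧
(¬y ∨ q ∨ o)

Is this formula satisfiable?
Yes

Yes, the formula is satisfiable.

One satisfying assignment is: p=False, n=False, z=True, o=False, d=True, y=True, r=False, q=True

Verification: With this assignment, all 32 clauses evaluate to true.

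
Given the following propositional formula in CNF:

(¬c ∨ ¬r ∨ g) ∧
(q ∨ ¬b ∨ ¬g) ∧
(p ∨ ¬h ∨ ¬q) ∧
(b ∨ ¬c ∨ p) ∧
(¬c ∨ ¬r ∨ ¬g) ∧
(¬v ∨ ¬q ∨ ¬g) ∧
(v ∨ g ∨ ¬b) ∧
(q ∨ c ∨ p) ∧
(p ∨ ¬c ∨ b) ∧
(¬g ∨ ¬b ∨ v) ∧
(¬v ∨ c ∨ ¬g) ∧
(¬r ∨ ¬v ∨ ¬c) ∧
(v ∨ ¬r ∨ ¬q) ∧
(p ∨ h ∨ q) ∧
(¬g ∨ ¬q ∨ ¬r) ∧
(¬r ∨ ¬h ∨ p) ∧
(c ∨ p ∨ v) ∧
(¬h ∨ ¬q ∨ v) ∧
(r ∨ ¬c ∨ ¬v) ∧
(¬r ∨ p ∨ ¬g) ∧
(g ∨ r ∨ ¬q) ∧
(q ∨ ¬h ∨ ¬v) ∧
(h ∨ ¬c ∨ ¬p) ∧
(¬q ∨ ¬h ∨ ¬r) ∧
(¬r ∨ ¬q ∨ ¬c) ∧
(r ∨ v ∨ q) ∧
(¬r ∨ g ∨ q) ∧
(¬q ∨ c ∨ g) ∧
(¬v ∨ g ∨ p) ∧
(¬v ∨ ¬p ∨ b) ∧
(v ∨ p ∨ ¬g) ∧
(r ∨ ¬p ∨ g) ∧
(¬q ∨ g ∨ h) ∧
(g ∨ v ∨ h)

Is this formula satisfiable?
Yes

Yes, the formula is satisfiable.

One satisfying assignment is: r=False, p=True, q=True, v=False, b=False, c=False, h=False, g=True

Verification: With this assignment, all 34 clauses evaluate to true.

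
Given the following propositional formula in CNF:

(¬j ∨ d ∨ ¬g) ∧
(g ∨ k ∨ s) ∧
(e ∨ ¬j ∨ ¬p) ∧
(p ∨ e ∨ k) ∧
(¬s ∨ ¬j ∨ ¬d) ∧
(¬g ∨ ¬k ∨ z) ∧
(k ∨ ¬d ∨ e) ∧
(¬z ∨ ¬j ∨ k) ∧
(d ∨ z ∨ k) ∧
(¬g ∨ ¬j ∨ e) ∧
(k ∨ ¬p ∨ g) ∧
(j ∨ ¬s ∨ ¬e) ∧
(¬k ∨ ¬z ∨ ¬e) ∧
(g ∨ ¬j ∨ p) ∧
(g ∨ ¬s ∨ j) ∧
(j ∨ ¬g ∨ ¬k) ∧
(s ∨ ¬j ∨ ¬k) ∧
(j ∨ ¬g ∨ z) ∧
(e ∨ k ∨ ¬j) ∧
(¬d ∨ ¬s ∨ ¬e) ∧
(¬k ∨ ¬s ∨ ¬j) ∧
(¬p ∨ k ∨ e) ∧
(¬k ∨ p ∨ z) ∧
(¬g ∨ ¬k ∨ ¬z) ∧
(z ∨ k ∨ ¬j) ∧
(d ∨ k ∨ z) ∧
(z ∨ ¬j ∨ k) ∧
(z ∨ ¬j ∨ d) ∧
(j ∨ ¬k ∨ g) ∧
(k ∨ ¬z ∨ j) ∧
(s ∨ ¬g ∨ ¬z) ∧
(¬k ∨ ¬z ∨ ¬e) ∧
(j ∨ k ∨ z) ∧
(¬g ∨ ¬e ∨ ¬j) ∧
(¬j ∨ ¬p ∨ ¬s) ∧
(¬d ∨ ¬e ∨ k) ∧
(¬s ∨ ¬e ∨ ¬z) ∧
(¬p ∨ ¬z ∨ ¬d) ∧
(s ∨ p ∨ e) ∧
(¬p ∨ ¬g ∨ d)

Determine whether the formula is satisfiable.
No

No, the formula is not satisfiable.

No assignment of truth values to the variables can make all 40 clauses true simultaneously.

The formula is UNSAT (unsatisfiable).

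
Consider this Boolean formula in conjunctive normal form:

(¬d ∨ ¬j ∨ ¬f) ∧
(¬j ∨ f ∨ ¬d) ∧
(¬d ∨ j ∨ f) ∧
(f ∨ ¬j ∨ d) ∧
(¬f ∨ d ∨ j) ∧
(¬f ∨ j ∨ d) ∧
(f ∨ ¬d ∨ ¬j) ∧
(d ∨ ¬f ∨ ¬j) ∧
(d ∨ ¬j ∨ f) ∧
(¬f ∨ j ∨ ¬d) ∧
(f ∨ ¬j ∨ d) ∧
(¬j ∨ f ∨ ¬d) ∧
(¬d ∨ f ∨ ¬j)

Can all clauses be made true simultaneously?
Yes

Yes, the formula is satisfiable.

One satisfying assignment is: j=False, d=False, f=False

Verification: With this assignment, all 13 clauses evaluate to true.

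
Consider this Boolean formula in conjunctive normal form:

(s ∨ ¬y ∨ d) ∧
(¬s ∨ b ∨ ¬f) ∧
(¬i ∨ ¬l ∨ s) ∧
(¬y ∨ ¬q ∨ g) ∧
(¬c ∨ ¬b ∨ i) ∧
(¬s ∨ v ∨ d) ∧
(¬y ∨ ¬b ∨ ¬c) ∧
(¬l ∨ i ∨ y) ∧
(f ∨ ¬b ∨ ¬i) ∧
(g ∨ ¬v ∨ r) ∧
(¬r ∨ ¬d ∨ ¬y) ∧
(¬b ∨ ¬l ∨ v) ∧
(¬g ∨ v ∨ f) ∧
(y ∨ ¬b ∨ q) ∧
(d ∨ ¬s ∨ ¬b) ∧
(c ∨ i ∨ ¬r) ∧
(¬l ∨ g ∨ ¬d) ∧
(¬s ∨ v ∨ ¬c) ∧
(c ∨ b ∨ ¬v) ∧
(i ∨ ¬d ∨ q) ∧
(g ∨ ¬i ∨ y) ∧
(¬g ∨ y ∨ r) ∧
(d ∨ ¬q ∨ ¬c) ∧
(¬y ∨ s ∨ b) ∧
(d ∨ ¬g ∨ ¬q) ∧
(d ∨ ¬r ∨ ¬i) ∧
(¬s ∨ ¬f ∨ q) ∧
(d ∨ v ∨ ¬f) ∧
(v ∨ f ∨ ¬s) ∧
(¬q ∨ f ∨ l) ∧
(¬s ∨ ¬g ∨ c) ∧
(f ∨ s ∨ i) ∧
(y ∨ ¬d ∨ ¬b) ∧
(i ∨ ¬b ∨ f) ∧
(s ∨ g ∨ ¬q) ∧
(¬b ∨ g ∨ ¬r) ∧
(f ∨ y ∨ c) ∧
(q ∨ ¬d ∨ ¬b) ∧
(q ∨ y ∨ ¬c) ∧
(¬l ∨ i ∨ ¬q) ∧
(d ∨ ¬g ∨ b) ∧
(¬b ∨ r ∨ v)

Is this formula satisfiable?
Yes

Yes, the formula is satisfiable.

One satisfying assignment is: f=True, i=True, v=True, d=True, y=True, l=False, g=True, c=False, r=False, s=False, q=True, b=True

Verification: With this assignment, all 42 clauses evaluate to true.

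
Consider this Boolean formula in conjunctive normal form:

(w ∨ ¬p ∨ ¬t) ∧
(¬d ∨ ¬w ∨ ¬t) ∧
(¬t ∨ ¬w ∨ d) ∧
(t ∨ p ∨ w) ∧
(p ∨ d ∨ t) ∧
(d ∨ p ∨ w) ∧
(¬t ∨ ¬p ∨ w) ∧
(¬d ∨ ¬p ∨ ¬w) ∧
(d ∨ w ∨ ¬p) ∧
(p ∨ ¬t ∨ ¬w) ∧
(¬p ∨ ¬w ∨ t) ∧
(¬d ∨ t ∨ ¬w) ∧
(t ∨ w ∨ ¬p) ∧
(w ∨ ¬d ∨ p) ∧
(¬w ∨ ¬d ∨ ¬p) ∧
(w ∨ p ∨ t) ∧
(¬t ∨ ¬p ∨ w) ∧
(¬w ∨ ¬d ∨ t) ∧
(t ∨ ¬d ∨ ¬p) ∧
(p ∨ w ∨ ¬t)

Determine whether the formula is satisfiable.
No

No, the formula is not satisfiable.

No assignment of truth values to the variables can make all 20 clauses true simultaneously.

The formula is UNSAT (unsatisfiable).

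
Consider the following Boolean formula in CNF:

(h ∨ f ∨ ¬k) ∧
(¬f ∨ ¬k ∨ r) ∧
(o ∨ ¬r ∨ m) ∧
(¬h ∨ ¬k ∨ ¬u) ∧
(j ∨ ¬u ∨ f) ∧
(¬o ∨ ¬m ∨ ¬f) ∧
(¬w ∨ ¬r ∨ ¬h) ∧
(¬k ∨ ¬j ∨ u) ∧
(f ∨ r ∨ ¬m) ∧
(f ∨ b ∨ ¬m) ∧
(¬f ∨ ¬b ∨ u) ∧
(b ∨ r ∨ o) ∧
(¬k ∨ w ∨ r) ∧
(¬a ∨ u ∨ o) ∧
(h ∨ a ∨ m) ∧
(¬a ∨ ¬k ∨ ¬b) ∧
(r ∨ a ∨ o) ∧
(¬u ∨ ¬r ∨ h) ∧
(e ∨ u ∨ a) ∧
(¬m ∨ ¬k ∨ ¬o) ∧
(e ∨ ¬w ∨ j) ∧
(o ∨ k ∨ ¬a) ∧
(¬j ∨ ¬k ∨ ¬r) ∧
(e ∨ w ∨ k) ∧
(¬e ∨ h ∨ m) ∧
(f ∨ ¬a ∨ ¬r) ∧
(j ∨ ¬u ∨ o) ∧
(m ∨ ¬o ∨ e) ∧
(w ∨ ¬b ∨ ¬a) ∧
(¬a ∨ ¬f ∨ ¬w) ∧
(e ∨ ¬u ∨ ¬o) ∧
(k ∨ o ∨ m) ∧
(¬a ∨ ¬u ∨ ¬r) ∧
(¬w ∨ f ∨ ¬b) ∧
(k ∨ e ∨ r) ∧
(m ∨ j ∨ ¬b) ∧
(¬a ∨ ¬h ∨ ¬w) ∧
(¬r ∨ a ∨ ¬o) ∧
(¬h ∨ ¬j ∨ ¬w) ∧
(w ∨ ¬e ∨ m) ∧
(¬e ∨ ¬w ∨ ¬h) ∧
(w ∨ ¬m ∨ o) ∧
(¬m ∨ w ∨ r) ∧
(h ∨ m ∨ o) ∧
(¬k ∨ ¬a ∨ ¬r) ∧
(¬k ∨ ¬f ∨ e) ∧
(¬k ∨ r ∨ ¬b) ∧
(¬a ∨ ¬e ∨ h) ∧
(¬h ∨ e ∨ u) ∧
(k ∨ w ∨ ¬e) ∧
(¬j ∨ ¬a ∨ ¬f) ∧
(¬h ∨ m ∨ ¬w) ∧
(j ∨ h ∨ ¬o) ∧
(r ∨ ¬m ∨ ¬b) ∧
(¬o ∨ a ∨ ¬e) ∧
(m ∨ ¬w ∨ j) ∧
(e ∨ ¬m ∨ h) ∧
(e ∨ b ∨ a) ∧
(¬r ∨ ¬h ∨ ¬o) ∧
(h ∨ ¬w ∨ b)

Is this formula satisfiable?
No

No, the formula is not satisfiable.

No assignment of truth values to the variables can make all 60 clauses true simultaneously.

The formula is UNSAT (unsatisfiable).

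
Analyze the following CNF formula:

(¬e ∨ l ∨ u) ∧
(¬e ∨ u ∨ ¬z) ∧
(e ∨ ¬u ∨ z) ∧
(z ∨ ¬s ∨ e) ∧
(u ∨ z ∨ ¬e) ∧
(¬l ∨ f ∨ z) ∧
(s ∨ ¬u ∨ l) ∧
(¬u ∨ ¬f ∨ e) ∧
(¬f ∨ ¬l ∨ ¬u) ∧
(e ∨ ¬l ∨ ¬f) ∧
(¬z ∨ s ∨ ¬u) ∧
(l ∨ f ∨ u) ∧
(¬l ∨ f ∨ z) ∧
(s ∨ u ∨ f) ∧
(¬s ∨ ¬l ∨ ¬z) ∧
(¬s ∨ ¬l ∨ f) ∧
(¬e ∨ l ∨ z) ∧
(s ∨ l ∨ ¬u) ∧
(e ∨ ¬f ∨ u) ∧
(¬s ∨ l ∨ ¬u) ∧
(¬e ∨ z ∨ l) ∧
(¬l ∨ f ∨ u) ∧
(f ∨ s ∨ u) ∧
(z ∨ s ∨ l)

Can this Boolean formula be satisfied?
No

No, the formula is not satisfiable.

No assignment of truth values to the variables can make all 24 clauses true simultaneously.

The formula is UNSAT (unsatisfiable).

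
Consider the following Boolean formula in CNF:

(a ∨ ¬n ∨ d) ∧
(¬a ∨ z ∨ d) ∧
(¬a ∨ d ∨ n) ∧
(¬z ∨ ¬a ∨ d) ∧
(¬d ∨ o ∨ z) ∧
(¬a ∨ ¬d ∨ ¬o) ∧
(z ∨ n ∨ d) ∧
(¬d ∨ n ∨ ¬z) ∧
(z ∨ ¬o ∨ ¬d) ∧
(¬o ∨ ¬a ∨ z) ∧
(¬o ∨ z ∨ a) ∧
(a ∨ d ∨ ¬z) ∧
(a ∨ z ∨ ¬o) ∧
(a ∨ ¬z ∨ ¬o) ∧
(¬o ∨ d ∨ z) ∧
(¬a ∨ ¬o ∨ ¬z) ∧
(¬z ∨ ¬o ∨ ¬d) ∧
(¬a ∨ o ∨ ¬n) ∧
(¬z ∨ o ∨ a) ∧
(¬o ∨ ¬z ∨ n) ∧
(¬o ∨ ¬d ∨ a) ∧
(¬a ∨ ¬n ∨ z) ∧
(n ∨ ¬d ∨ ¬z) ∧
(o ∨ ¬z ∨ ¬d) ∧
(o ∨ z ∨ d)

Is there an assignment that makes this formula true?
No

No, the formula is not satisfiable.

No assignment of truth values to the variables can make all 25 clauses true simultaneously.

The formula is UNSAT (unsatisfiable).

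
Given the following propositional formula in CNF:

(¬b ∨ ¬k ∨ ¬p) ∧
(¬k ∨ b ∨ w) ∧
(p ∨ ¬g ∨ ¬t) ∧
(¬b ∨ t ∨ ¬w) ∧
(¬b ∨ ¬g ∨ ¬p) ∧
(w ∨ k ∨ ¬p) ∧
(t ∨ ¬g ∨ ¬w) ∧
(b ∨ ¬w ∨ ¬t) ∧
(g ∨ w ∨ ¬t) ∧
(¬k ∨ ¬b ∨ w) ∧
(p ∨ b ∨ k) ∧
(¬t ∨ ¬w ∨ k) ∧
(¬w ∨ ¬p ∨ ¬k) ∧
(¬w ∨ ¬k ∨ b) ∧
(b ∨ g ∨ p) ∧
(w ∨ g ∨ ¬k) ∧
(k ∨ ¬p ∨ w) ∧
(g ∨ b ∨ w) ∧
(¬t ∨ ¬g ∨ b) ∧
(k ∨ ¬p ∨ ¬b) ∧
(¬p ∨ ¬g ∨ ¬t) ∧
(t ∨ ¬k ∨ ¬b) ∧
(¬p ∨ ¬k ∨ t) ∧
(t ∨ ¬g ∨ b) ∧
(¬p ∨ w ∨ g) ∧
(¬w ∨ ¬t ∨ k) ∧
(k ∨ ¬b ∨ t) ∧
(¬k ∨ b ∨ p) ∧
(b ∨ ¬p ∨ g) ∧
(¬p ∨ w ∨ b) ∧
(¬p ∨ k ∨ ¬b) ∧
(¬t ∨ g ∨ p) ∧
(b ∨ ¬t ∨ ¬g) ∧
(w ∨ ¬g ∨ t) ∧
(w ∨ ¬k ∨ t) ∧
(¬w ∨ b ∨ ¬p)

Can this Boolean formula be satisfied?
No

No, the formula is not satisfiable.

No assignment of truth values to the variables can make all 36 clauses true simultaneously.

The formula is UNSAT (unsatisfiable).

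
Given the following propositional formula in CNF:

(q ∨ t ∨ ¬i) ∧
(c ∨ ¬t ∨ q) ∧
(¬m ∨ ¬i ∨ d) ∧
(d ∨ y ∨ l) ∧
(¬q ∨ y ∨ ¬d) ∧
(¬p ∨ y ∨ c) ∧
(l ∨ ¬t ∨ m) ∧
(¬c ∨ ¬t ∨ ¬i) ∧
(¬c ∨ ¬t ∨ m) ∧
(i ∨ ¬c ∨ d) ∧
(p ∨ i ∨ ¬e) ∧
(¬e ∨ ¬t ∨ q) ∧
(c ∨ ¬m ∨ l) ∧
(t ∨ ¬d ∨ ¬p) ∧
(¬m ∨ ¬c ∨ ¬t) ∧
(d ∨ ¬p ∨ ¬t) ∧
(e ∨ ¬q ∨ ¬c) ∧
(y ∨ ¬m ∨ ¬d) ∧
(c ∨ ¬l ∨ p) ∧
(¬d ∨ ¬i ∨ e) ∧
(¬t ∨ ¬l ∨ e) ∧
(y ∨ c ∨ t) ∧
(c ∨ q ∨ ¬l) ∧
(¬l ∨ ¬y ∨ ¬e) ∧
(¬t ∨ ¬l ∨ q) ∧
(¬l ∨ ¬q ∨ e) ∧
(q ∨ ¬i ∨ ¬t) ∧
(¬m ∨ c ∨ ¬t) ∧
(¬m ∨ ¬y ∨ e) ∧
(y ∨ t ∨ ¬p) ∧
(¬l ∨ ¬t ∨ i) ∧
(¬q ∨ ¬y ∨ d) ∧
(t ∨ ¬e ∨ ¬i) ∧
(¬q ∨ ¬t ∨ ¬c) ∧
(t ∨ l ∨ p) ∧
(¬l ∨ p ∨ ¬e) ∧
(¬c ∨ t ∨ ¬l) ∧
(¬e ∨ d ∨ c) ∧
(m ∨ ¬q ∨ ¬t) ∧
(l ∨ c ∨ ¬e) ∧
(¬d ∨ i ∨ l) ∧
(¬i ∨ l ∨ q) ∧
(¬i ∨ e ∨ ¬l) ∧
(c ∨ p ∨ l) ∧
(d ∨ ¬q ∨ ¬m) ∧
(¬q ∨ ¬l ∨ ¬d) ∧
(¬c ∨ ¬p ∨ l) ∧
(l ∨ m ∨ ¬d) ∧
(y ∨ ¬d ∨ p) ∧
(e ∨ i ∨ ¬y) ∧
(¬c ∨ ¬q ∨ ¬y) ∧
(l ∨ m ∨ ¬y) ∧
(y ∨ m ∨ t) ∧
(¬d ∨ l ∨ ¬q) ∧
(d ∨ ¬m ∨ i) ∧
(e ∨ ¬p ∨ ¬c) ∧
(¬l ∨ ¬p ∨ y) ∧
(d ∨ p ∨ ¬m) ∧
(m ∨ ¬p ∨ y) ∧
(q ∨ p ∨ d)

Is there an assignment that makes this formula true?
No

No, the formula is not satisfiable.

No assignment of truth values to the variables can make all 60 clauses true simultaneously.

The formula is UNSAT (unsatisfiable).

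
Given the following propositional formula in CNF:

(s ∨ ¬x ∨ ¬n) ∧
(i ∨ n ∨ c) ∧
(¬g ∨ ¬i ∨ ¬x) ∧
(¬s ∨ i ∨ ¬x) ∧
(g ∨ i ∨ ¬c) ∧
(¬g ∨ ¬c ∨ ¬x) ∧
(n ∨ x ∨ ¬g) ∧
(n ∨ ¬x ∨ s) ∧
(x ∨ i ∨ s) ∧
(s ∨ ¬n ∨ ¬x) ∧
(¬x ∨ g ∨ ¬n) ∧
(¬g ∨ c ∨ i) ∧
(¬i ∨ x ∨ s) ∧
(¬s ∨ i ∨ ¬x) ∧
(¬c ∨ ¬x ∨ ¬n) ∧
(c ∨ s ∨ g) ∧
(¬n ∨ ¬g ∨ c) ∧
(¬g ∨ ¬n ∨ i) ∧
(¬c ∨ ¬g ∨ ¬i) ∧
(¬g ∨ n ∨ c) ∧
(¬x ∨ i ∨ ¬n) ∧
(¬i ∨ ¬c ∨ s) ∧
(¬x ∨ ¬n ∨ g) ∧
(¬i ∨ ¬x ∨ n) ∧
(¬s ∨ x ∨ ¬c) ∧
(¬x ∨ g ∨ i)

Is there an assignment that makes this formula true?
Yes

Yes, the formula is satisfiable.

One satisfying assignment is: x=False, g=False, s=True, n=True, i=False, c=False

Verification: With this assignment, all 26 clauses evaluate to true.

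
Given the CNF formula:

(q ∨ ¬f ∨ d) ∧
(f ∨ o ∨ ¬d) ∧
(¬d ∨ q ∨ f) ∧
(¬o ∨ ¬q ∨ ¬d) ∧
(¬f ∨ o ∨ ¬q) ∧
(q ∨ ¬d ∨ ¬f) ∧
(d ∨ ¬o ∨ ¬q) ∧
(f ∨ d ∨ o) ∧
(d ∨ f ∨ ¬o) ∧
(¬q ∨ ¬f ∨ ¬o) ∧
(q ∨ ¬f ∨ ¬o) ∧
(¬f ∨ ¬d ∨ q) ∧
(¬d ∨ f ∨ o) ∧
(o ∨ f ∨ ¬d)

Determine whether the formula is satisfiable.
No

No, the formula is not satisfiable.

No assignment of truth values to the variables can make all 14 clauses true simultaneously.

The formula is UNSAT (unsatisfiable).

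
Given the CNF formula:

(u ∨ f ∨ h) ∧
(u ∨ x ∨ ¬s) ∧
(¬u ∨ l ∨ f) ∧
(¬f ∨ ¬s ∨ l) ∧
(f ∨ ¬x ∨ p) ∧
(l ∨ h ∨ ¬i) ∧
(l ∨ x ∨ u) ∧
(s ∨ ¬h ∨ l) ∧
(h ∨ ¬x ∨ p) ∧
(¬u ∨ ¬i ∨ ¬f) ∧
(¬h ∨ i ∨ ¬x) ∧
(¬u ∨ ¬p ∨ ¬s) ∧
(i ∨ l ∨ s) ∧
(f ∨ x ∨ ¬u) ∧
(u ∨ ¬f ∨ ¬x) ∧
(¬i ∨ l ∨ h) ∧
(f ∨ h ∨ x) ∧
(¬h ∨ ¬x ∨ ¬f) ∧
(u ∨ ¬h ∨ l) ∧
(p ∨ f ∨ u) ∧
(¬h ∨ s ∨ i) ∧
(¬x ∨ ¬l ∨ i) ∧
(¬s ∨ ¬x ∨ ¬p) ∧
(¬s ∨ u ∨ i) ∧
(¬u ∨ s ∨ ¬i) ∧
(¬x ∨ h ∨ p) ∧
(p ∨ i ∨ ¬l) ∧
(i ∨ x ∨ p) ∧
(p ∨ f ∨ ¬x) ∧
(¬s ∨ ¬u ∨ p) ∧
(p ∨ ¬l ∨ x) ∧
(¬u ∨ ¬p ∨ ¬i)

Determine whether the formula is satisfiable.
Yes

Yes, the formula is satisfiable.

One satisfying assignment is: i=True, f=False, s=False, p=True, u=False, l=True, x=True, h=True

Verification: With this assignment, all 32 clauses evaluate to true.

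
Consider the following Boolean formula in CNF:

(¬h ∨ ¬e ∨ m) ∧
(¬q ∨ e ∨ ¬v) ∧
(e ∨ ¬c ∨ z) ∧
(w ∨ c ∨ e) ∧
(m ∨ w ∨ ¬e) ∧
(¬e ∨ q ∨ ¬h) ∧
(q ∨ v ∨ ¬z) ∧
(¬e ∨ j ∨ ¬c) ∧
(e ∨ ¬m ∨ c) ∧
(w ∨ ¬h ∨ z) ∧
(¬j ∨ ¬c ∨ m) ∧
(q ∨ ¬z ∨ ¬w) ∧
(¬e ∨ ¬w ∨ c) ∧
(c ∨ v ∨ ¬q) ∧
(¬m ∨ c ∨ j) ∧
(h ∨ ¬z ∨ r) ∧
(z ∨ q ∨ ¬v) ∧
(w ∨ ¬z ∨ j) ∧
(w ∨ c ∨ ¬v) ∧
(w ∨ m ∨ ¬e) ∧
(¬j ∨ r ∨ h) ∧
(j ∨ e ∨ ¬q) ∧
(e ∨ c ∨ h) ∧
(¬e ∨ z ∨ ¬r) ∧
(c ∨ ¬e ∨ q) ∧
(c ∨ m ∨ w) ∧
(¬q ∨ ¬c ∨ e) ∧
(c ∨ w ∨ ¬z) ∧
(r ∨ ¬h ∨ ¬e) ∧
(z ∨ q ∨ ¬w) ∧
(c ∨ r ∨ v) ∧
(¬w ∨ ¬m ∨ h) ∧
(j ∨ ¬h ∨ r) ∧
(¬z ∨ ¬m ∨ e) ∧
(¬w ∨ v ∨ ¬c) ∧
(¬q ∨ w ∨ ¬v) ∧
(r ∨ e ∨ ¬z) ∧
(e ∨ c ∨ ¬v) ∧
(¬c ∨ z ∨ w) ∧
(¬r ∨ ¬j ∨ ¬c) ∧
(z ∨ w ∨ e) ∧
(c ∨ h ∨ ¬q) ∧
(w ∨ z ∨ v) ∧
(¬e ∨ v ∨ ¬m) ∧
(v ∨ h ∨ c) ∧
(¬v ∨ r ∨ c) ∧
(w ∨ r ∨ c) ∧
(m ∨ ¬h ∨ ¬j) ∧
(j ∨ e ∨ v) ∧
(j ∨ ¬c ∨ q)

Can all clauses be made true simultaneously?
No

No, the formula is not satisfiable.

No assignment of truth values to the variables can make all 50 clauses true simultaneously.

The formula is UNSAT (unsatisfiable).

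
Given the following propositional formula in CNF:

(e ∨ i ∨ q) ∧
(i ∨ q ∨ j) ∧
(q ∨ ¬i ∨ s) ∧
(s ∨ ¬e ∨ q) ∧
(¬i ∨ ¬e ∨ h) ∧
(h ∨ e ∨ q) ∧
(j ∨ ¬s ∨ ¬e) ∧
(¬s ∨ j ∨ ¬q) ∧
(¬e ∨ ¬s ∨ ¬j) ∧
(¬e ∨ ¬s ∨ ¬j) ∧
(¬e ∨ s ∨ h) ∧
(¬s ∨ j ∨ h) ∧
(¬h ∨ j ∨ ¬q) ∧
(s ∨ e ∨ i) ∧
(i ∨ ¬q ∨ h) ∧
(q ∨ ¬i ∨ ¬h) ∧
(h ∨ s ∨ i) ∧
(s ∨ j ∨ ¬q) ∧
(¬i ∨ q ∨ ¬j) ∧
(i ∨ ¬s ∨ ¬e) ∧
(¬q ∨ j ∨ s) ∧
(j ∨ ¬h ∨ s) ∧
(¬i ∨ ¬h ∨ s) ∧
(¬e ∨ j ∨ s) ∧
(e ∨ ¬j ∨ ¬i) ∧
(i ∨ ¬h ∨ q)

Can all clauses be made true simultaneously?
Yes

Yes, the formula is satisfiable.

One satisfying assignment is: s=False, e=True, h=True, q=True, j=True, i=False

Verification: With this assignment, all 26 clauses evaluate to true.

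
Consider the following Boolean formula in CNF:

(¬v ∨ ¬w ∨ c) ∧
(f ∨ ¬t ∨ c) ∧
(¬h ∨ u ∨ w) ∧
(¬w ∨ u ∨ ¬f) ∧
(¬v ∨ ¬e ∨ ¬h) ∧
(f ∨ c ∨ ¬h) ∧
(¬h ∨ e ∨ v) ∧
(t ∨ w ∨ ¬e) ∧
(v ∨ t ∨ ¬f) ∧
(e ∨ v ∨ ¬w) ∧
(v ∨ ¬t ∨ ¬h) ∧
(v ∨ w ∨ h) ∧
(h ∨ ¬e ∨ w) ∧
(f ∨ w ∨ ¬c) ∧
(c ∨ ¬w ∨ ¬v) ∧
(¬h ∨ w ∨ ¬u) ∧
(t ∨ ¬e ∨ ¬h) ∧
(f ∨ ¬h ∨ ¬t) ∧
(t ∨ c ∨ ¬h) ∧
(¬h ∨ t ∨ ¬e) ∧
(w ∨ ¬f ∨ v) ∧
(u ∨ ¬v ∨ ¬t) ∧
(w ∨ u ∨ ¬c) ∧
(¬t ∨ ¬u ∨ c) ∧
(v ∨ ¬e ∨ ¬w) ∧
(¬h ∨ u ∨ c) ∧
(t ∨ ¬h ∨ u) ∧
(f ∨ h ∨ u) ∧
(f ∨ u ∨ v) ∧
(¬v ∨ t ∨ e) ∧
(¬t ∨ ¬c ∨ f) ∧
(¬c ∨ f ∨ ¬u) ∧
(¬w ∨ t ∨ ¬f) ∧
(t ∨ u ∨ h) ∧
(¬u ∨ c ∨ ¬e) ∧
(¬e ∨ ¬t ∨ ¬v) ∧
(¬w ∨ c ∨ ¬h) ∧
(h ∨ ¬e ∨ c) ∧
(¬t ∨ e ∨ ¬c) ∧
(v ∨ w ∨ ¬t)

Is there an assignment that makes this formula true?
No

No, the formula is not satisfiable.

No assignment of truth values to the variables can make all 40 clauses true simultaneously.

The formula is UNSAT (unsatisfiable).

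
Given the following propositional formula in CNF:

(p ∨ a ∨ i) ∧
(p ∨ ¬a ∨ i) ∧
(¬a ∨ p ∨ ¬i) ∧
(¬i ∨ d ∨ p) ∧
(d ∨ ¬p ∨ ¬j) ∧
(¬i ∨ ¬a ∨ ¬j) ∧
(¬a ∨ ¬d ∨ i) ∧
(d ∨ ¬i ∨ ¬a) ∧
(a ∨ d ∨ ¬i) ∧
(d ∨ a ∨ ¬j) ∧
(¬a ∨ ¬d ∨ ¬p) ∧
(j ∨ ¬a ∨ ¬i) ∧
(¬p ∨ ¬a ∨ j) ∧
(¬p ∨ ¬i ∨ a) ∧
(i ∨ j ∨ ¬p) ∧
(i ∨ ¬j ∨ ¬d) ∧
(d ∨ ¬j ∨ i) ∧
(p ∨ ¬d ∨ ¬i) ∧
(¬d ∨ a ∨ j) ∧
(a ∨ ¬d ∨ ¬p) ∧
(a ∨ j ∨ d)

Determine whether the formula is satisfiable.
No

No, the formula is not satisfiable.

No assignment of truth values to the variables can make all 21 clauses true simultaneously.

The formula is UNSAT (unsatisfiable).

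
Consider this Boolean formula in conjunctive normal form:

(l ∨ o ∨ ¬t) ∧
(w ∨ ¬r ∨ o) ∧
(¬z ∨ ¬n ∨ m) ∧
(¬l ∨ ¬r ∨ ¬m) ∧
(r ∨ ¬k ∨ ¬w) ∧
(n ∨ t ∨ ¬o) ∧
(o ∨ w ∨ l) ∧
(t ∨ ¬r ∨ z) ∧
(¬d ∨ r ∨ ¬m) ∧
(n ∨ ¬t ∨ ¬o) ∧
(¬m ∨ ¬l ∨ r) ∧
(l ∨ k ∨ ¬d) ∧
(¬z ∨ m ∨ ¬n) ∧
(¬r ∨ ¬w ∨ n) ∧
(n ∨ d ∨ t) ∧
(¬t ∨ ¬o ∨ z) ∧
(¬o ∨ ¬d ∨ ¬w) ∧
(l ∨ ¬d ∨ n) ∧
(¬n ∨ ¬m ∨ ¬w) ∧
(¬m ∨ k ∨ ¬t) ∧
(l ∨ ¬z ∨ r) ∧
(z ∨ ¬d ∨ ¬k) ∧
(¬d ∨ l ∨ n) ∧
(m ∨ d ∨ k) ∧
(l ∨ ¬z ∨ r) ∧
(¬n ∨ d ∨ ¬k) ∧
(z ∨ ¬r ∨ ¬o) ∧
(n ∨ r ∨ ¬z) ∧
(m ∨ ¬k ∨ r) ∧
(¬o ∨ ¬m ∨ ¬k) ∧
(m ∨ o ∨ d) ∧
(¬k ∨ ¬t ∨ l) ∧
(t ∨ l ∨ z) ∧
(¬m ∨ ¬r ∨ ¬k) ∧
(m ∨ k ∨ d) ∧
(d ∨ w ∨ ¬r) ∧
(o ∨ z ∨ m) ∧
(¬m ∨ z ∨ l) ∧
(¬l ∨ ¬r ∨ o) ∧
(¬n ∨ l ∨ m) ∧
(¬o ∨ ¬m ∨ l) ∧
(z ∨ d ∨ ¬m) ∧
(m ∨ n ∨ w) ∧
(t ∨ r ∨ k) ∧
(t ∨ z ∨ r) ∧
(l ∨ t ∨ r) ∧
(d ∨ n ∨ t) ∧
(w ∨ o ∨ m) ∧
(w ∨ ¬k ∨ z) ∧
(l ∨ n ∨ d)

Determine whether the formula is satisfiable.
No

No, the formula is not satisfiable.

No assignment of truth values to the variables can make all 50 clauses true simultaneously.

The formula is UNSAT (unsatisfiable).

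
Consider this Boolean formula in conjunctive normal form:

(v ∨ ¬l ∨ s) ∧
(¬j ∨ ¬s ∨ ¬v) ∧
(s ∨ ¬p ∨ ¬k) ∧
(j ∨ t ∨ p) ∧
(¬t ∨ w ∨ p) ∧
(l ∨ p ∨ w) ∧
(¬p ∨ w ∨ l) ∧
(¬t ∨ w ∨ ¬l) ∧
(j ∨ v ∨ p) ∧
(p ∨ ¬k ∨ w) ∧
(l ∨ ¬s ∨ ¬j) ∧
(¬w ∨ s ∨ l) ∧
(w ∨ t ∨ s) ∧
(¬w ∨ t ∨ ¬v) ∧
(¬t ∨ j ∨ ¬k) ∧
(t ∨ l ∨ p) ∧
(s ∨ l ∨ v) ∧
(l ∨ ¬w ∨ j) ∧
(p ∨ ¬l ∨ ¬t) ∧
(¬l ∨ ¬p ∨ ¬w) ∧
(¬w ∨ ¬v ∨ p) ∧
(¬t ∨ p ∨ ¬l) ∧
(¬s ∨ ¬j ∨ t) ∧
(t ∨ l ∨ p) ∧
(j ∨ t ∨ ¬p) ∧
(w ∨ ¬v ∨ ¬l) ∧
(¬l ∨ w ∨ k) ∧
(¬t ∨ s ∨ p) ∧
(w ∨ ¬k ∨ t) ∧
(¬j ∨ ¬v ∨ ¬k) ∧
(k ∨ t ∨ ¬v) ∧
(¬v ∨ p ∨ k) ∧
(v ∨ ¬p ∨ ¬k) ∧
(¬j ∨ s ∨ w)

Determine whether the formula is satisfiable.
No

No, the formula is not satisfiable.

No assignment of truth values to the variables can make all 34 clauses true simultaneously.

The formula is UNSAT (unsatisfiable).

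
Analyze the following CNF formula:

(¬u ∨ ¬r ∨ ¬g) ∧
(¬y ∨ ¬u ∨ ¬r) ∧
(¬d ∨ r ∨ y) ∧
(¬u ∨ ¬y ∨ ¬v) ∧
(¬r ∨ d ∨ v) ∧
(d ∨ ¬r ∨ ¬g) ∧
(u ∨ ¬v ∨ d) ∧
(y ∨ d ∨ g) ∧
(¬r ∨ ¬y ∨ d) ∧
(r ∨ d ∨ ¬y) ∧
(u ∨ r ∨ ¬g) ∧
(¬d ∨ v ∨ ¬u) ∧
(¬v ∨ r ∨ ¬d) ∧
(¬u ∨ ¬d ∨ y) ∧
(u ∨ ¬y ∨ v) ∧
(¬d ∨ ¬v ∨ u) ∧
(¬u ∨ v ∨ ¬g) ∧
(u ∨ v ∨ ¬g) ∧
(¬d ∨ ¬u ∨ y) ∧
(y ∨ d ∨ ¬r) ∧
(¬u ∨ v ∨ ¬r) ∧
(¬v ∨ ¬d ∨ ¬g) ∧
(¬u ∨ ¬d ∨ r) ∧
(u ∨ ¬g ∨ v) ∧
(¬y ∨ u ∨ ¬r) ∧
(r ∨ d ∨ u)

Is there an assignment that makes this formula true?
Yes

Yes, the formula is satisfiable.

One satisfying assignment is: v=True, u=True, r=False, g=True, d=False, y=False

Verification: With this assignment, all 26 clauses evaluate to true.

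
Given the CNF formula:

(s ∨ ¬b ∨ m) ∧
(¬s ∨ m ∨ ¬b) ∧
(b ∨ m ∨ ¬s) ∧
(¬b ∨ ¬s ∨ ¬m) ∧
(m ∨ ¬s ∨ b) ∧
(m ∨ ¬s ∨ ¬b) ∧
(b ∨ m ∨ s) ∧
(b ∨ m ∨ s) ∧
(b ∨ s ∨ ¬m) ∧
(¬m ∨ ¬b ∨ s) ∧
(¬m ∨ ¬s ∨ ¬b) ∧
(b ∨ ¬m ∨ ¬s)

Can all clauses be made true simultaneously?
No

No, the formula is not satisfiable.

No assignment of truth values to the variables can make all 12 clauses true simultaneously.

The formula is UNSAT (unsatisfiable).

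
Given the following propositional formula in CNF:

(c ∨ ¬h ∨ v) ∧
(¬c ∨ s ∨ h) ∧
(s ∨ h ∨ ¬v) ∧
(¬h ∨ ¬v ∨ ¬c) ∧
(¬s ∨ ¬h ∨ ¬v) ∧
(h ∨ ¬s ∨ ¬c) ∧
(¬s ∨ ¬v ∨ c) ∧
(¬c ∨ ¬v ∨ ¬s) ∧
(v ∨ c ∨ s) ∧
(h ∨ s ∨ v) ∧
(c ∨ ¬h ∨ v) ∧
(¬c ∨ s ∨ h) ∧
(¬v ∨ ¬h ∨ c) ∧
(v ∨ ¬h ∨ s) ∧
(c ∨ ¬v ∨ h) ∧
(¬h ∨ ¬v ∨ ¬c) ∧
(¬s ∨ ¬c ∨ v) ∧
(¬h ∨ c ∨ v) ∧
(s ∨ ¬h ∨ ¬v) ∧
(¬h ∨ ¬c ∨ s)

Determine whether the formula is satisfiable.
Yes

Yes, the formula is satisfiable.

One satisfying assignment is: s=True, v=False, h=False, c=False

Verification: With this assignment, all 20 clauses evaluate to true.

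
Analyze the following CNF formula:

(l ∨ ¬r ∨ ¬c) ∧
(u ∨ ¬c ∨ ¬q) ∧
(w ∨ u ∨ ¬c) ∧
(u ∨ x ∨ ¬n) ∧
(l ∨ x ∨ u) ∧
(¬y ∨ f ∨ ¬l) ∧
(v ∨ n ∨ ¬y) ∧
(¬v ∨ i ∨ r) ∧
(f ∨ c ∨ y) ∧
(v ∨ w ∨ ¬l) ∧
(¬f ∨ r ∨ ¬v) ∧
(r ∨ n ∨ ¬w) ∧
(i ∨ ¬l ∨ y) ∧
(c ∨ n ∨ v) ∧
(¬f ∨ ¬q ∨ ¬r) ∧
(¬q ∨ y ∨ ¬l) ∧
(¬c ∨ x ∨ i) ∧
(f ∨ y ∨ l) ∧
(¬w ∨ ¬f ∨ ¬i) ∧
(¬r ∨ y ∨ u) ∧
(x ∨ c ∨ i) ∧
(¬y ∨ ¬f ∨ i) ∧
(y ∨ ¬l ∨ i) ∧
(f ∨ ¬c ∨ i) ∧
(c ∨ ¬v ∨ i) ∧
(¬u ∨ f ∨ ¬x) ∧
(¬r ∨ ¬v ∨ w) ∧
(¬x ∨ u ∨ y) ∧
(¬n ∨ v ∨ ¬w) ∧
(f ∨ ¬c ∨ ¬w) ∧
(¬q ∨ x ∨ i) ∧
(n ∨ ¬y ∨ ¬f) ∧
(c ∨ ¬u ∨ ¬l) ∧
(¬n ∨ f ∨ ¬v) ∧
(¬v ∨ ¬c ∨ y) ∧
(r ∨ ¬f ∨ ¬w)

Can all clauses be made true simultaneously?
Yes

Yes, the formula is satisfiable.

One satisfying assignment is: n=False, r=False, i=False, x=True, f=True, q=False, w=False, u=True, y=False, l=False, v=False, c=True

Verification: With this assignment, all 36 clauses evaluate to true.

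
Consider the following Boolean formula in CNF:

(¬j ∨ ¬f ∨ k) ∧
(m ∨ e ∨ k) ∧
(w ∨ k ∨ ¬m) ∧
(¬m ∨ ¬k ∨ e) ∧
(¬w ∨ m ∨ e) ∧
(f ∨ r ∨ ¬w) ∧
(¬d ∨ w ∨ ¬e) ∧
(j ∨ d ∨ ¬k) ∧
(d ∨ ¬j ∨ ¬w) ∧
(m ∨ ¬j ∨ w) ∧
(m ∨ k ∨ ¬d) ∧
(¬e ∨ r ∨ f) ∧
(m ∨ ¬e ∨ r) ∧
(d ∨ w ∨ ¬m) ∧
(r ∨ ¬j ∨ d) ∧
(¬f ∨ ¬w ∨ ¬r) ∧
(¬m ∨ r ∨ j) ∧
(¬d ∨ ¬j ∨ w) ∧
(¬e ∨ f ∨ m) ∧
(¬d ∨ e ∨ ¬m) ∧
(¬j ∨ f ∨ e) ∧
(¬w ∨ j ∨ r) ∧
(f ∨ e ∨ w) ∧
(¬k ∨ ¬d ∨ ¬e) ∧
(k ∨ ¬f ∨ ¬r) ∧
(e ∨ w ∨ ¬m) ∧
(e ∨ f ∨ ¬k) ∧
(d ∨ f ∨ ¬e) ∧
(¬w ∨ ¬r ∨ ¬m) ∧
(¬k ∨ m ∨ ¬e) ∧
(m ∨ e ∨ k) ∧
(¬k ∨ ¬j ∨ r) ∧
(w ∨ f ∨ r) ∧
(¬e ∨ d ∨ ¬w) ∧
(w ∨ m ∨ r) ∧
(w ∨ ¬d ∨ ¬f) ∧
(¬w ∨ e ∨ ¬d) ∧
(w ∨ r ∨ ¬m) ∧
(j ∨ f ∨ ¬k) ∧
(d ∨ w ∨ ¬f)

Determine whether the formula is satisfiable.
No

No, the formula is not satisfiable.

No assignment of truth values to the variables can make all 40 clauses true simultaneously.

The formula is UNSAT (unsatisfiable).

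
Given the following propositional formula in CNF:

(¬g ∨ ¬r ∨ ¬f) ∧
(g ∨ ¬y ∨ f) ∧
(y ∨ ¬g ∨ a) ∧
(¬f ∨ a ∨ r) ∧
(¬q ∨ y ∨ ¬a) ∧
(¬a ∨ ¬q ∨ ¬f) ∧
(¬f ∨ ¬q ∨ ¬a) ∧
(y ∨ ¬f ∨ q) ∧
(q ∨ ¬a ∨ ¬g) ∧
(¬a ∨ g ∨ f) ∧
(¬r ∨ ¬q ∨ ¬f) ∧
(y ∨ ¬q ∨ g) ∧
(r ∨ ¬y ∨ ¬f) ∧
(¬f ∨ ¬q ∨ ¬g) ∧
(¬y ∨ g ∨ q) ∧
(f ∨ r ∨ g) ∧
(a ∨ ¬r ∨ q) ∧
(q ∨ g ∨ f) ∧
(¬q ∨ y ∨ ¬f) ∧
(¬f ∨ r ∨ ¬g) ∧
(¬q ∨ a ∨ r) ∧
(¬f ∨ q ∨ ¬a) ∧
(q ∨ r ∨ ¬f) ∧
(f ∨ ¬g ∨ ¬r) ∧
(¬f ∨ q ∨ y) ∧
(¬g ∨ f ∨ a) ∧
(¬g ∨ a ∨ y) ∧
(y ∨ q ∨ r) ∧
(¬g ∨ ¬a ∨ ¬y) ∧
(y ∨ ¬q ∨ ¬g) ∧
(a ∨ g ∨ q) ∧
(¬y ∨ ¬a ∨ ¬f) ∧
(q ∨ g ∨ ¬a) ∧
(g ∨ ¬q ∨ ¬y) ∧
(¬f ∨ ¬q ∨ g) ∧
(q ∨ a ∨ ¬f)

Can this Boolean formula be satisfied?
No

No, the formula is not satisfiable.

No assignment of truth values to the variables can make all 36 clauses true simultaneously.

The formula is UNSAT (unsatisfiable).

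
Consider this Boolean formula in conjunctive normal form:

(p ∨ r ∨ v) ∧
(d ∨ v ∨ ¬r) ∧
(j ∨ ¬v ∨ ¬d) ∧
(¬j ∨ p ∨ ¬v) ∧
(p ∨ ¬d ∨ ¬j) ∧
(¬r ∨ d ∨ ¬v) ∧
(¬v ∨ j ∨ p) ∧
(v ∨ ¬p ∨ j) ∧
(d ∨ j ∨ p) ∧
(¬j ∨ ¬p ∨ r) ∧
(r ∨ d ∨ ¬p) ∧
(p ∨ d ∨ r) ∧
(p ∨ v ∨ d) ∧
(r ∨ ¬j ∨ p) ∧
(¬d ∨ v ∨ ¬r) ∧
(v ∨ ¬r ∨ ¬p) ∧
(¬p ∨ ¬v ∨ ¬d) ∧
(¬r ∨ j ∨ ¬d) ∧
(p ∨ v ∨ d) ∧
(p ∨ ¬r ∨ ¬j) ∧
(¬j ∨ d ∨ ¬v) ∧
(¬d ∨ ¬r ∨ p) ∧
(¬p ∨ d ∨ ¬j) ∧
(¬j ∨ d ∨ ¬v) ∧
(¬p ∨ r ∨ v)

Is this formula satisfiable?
No

No, the formula is not satisfiable.

No assignment of truth values to the variables can make all 25 clauses true simultaneously.

The formula is UNSAT (unsatisfiable).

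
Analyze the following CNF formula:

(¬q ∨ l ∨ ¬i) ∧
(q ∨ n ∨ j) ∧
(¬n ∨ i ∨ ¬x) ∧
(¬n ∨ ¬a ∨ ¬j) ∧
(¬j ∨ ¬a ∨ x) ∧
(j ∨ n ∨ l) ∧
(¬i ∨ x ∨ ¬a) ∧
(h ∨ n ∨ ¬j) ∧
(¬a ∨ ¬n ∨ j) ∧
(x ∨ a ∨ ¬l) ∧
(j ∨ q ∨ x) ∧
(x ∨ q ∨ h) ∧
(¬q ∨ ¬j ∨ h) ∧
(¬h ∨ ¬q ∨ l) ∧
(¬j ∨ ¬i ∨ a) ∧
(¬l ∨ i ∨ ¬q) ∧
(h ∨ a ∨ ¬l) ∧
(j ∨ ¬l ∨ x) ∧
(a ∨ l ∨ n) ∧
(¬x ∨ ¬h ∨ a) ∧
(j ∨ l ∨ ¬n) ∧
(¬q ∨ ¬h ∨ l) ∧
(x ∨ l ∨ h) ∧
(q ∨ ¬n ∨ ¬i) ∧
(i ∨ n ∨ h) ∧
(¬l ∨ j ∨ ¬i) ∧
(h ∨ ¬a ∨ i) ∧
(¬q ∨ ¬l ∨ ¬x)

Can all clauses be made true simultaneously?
Yes

Yes, the formula is satisfiable.

One satisfying assignment is: i=False, n=True, l=False, h=True, q=False, j=True, x=False, a=False

Verification: With this assignment, all 28 clauses evaluate to true.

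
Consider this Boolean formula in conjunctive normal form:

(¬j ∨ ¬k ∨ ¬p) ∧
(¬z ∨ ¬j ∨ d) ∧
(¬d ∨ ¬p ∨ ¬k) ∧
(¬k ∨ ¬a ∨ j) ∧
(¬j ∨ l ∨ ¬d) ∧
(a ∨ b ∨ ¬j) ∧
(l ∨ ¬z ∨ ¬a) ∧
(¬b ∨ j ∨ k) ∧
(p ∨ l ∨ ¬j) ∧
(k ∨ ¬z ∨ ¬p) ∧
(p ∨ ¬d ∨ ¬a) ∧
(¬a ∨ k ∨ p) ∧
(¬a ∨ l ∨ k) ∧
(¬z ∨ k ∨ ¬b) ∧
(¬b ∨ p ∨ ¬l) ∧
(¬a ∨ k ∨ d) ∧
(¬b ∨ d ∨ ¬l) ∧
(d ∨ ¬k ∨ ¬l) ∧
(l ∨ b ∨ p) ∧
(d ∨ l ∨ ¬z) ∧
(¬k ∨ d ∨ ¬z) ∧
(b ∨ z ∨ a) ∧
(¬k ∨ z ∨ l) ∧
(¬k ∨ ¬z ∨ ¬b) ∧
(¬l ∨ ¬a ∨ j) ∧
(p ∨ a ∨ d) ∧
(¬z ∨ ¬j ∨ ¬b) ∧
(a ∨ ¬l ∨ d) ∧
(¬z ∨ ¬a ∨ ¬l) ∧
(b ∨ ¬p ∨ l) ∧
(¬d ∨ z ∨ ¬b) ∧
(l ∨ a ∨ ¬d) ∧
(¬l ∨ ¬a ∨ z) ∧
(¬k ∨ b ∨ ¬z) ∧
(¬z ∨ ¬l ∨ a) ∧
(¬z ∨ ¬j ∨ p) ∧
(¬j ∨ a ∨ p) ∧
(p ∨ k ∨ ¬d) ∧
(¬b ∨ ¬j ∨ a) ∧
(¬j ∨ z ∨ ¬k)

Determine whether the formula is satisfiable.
No

No, the formula is not satisfiable.

No assignment of truth values to the variables can make all 40 clauses true simultaneously.

The formula is UNSAT (unsatisfiable).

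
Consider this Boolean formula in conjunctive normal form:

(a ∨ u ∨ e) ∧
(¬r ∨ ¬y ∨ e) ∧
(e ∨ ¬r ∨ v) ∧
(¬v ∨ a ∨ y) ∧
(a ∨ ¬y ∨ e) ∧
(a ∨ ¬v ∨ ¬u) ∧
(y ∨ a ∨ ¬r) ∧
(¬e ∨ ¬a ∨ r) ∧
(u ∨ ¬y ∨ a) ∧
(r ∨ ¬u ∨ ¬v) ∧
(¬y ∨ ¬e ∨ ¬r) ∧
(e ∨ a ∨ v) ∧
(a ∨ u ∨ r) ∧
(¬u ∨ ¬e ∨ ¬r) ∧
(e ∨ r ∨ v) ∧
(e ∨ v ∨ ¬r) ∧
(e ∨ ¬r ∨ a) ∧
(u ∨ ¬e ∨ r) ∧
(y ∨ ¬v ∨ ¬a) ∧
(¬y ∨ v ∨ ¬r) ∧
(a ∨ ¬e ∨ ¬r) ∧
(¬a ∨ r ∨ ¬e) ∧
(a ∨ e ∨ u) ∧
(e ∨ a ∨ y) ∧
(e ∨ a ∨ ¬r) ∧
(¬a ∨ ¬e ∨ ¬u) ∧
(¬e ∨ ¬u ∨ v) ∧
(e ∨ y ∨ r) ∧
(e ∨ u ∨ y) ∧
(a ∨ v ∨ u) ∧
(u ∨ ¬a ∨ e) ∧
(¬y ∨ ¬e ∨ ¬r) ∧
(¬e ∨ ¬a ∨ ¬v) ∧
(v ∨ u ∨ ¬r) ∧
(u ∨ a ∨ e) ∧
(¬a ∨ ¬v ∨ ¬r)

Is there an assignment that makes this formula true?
No

No, the formula is not satisfiable.

No assignment of truth values to the variables can make all 36 clauses true simultaneously.

The formula is UNSAT (unsatisfiable).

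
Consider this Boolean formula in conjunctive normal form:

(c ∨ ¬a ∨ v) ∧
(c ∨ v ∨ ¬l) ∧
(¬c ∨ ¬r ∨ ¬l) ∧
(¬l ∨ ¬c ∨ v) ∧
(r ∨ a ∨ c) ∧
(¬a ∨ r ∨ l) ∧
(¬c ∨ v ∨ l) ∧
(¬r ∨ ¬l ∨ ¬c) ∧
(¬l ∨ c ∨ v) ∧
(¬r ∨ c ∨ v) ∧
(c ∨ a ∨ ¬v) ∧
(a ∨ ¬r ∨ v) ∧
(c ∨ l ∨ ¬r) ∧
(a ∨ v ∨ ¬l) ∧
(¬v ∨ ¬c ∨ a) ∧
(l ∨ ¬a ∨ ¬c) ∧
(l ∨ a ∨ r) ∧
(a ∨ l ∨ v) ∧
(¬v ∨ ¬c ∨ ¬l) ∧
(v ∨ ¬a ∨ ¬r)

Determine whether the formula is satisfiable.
Yes

Yes, the formula is satisfiable.

One satisfying assignment is: a=True, c=False, l=True, r=False, v=True

Verification: With this assignment, all 20 clauses evaluate to true.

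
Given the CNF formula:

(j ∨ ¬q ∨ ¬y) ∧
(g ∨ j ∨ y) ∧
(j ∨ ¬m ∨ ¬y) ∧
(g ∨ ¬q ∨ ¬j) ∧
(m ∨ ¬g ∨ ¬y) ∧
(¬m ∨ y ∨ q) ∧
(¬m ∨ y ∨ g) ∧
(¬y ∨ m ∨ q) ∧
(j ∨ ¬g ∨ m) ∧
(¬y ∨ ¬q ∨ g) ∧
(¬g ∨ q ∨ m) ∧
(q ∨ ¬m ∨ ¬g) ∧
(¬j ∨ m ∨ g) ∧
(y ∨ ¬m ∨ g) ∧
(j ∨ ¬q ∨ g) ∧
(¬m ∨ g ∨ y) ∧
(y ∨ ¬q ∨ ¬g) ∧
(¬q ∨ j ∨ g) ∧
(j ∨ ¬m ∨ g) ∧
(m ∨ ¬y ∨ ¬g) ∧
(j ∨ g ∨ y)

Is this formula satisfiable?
Yes

Yes, the formula is satisfiable.

One satisfying assignment is: j=True, m=True, g=False, y=True, q=False

Verification: With this assignment, all 21 clauses evaluate to true.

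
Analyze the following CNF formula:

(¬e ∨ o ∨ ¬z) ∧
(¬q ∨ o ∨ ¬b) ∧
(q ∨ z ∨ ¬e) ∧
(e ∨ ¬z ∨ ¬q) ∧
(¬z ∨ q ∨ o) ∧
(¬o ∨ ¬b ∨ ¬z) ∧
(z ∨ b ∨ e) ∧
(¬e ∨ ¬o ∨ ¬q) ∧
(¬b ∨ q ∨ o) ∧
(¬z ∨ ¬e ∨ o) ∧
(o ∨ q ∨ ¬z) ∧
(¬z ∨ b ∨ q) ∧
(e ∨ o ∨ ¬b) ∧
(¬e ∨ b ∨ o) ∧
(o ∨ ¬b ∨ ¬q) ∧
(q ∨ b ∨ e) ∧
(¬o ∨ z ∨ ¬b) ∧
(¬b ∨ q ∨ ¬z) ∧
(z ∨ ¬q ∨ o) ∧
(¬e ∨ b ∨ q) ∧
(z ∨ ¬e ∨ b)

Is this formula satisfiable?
No

No, the formula is not satisfiable.

No assignment of truth values to the variables can make all 21 clauses true simultaneously.

The formula is UNSAT (unsatisfiable).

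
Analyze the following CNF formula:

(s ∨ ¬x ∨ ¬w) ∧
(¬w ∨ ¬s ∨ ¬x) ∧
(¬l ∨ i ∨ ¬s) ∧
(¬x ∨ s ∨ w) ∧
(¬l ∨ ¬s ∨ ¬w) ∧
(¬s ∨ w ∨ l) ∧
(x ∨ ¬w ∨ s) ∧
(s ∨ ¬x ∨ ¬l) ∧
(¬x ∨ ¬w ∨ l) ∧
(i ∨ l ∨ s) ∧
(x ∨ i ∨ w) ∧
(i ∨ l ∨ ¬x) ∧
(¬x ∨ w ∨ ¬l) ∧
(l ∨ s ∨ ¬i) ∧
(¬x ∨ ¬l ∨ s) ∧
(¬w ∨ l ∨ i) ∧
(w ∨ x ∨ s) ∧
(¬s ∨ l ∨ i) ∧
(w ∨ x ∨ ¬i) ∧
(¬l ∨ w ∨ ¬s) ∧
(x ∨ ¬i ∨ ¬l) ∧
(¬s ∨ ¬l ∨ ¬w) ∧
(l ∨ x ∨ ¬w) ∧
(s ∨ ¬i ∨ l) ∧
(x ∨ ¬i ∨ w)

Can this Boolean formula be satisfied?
No

No, the formula is not satisfiable.

No assignment of truth values to the variables can make all 25 clauses true simultaneously.

The formula is UNSAT (unsatisfiable).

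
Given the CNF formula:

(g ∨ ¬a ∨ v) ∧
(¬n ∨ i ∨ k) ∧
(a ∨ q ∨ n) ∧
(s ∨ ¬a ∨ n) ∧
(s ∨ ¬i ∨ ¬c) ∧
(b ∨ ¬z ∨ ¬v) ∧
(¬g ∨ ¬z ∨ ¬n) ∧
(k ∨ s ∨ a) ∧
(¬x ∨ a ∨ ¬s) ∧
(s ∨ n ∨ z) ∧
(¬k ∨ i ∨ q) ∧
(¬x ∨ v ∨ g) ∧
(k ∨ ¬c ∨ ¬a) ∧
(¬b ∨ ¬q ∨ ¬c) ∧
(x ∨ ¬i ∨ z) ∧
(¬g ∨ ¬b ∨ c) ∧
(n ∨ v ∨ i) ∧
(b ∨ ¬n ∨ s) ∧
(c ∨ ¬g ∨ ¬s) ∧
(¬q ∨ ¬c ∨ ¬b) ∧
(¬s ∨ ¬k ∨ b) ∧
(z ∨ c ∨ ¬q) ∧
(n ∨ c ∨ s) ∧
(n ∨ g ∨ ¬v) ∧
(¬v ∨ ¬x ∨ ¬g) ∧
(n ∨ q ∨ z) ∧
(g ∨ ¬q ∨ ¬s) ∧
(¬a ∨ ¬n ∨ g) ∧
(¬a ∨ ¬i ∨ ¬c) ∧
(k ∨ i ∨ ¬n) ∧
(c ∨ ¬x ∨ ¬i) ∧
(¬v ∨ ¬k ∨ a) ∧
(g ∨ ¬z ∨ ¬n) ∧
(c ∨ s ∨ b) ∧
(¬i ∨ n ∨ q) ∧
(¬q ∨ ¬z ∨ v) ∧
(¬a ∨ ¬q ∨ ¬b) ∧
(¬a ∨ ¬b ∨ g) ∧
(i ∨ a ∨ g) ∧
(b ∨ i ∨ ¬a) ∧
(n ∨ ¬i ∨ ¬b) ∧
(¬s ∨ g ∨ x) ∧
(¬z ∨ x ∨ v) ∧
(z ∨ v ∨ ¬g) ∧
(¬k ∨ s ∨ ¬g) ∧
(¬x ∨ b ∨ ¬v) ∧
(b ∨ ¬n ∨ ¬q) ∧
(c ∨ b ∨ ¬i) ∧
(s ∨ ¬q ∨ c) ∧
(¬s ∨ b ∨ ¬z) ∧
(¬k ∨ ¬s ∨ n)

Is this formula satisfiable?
Yes

Yes, the formula is satisfiable.

One satisfying assignment is: v=True, g=True, z=False, n=False, c=True, q=True, b=False, a=False, i=False, x=False, s=True, k=False

Verification: With this assignment, all 51 clauses evaluate to true.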